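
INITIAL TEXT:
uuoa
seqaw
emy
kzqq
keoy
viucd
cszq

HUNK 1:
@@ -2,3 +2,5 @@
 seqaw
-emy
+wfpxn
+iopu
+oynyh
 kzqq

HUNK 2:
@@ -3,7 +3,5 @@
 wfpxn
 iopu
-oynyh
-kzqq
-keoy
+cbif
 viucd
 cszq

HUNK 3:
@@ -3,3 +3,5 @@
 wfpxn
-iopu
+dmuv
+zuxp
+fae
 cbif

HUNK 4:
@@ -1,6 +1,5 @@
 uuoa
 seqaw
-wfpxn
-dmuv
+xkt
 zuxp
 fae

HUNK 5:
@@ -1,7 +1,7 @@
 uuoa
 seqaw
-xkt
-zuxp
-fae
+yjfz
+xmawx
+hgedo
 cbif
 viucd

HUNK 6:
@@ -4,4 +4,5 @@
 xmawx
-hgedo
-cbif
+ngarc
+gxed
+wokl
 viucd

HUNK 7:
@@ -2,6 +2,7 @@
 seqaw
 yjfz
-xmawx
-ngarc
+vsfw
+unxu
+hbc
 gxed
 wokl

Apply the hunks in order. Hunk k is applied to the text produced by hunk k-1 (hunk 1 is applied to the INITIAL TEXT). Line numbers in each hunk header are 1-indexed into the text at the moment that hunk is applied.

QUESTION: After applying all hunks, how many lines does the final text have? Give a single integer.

Hunk 1: at line 2 remove [emy] add [wfpxn,iopu,oynyh] -> 9 lines: uuoa seqaw wfpxn iopu oynyh kzqq keoy viucd cszq
Hunk 2: at line 3 remove [oynyh,kzqq,keoy] add [cbif] -> 7 lines: uuoa seqaw wfpxn iopu cbif viucd cszq
Hunk 3: at line 3 remove [iopu] add [dmuv,zuxp,fae] -> 9 lines: uuoa seqaw wfpxn dmuv zuxp fae cbif viucd cszq
Hunk 4: at line 1 remove [wfpxn,dmuv] add [xkt] -> 8 lines: uuoa seqaw xkt zuxp fae cbif viucd cszq
Hunk 5: at line 1 remove [xkt,zuxp,fae] add [yjfz,xmawx,hgedo] -> 8 lines: uuoa seqaw yjfz xmawx hgedo cbif viucd cszq
Hunk 6: at line 4 remove [hgedo,cbif] add [ngarc,gxed,wokl] -> 9 lines: uuoa seqaw yjfz xmawx ngarc gxed wokl viucd cszq
Hunk 7: at line 2 remove [xmawx,ngarc] add [vsfw,unxu,hbc] -> 10 lines: uuoa seqaw yjfz vsfw unxu hbc gxed wokl viucd cszq
Final line count: 10

Answer: 10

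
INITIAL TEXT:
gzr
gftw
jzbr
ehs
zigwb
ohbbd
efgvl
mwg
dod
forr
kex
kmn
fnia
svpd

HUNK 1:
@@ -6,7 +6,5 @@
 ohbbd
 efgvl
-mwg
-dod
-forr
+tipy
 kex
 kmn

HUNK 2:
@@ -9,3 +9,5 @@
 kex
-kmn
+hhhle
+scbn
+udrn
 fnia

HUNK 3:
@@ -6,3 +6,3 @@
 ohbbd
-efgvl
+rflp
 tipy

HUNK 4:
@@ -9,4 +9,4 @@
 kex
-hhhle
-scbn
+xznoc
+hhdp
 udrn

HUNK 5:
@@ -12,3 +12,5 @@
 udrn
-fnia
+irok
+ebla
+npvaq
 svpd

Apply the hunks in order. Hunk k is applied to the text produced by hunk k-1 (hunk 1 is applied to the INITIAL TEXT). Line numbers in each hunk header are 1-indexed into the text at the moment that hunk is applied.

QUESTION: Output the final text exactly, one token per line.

Hunk 1: at line 6 remove [mwg,dod,forr] add [tipy] -> 12 lines: gzr gftw jzbr ehs zigwb ohbbd efgvl tipy kex kmn fnia svpd
Hunk 2: at line 9 remove [kmn] add [hhhle,scbn,udrn] -> 14 lines: gzr gftw jzbr ehs zigwb ohbbd efgvl tipy kex hhhle scbn udrn fnia svpd
Hunk 3: at line 6 remove [efgvl] add [rflp] -> 14 lines: gzr gftw jzbr ehs zigwb ohbbd rflp tipy kex hhhle scbn udrn fnia svpd
Hunk 4: at line 9 remove [hhhle,scbn] add [xznoc,hhdp] -> 14 lines: gzr gftw jzbr ehs zigwb ohbbd rflp tipy kex xznoc hhdp udrn fnia svpd
Hunk 5: at line 12 remove [fnia] add [irok,ebla,npvaq] -> 16 lines: gzr gftw jzbr ehs zigwb ohbbd rflp tipy kex xznoc hhdp udrn irok ebla npvaq svpd

Answer: gzr
gftw
jzbr
ehs
zigwb
ohbbd
rflp
tipy
kex
xznoc
hhdp
udrn
irok
ebla
npvaq
svpd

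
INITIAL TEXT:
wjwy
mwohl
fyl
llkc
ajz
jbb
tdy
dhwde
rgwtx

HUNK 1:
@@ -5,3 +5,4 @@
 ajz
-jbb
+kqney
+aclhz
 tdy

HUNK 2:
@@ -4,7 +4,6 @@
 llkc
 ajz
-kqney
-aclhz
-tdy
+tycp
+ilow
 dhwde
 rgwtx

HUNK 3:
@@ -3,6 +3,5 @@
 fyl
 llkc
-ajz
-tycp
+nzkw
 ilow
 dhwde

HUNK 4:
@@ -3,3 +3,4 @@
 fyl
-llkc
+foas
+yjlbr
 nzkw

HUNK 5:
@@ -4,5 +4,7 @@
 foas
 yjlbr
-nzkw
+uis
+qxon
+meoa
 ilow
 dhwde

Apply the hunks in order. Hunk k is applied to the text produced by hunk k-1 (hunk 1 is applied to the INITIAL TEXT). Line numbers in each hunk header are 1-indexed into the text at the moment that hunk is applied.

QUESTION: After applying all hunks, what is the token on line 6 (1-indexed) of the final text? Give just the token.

Answer: uis

Derivation:
Hunk 1: at line 5 remove [jbb] add [kqney,aclhz] -> 10 lines: wjwy mwohl fyl llkc ajz kqney aclhz tdy dhwde rgwtx
Hunk 2: at line 4 remove [kqney,aclhz,tdy] add [tycp,ilow] -> 9 lines: wjwy mwohl fyl llkc ajz tycp ilow dhwde rgwtx
Hunk 3: at line 3 remove [ajz,tycp] add [nzkw] -> 8 lines: wjwy mwohl fyl llkc nzkw ilow dhwde rgwtx
Hunk 4: at line 3 remove [llkc] add [foas,yjlbr] -> 9 lines: wjwy mwohl fyl foas yjlbr nzkw ilow dhwde rgwtx
Hunk 5: at line 4 remove [nzkw] add [uis,qxon,meoa] -> 11 lines: wjwy mwohl fyl foas yjlbr uis qxon meoa ilow dhwde rgwtx
Final line 6: uis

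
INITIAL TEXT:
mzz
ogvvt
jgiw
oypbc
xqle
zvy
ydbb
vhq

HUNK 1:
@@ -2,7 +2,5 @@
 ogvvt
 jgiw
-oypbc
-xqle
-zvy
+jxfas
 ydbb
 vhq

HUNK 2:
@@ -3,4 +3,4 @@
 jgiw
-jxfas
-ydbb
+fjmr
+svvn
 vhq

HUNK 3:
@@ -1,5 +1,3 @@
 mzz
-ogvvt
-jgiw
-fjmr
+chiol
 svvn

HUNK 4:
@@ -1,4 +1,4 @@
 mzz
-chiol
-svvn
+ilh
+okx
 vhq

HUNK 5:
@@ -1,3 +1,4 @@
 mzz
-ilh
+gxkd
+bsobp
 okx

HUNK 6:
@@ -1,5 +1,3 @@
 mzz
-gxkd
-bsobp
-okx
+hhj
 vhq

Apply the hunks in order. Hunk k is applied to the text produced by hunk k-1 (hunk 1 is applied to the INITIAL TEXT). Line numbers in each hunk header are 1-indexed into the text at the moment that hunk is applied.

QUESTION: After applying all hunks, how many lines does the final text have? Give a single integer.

Answer: 3

Derivation:
Hunk 1: at line 2 remove [oypbc,xqle,zvy] add [jxfas] -> 6 lines: mzz ogvvt jgiw jxfas ydbb vhq
Hunk 2: at line 3 remove [jxfas,ydbb] add [fjmr,svvn] -> 6 lines: mzz ogvvt jgiw fjmr svvn vhq
Hunk 3: at line 1 remove [ogvvt,jgiw,fjmr] add [chiol] -> 4 lines: mzz chiol svvn vhq
Hunk 4: at line 1 remove [chiol,svvn] add [ilh,okx] -> 4 lines: mzz ilh okx vhq
Hunk 5: at line 1 remove [ilh] add [gxkd,bsobp] -> 5 lines: mzz gxkd bsobp okx vhq
Hunk 6: at line 1 remove [gxkd,bsobp,okx] add [hhj] -> 3 lines: mzz hhj vhq
Final line count: 3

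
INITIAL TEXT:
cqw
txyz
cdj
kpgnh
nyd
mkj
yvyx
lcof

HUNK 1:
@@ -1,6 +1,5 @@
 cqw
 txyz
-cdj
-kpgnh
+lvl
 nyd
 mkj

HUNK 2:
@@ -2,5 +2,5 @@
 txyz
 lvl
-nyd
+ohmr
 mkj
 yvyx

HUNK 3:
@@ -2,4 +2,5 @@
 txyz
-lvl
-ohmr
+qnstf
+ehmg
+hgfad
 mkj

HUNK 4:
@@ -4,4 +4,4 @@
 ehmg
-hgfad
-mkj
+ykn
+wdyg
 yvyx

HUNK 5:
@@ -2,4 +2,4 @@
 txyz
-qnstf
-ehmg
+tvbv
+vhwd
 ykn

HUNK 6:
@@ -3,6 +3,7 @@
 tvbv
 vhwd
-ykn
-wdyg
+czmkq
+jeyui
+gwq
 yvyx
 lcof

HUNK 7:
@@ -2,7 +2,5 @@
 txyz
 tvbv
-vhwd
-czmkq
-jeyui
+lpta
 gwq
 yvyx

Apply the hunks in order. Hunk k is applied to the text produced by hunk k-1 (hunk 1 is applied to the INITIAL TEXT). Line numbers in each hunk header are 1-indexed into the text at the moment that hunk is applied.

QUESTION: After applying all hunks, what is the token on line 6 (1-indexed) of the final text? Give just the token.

Hunk 1: at line 1 remove [cdj,kpgnh] add [lvl] -> 7 lines: cqw txyz lvl nyd mkj yvyx lcof
Hunk 2: at line 2 remove [nyd] add [ohmr] -> 7 lines: cqw txyz lvl ohmr mkj yvyx lcof
Hunk 3: at line 2 remove [lvl,ohmr] add [qnstf,ehmg,hgfad] -> 8 lines: cqw txyz qnstf ehmg hgfad mkj yvyx lcof
Hunk 4: at line 4 remove [hgfad,mkj] add [ykn,wdyg] -> 8 lines: cqw txyz qnstf ehmg ykn wdyg yvyx lcof
Hunk 5: at line 2 remove [qnstf,ehmg] add [tvbv,vhwd] -> 8 lines: cqw txyz tvbv vhwd ykn wdyg yvyx lcof
Hunk 6: at line 3 remove [ykn,wdyg] add [czmkq,jeyui,gwq] -> 9 lines: cqw txyz tvbv vhwd czmkq jeyui gwq yvyx lcof
Hunk 7: at line 2 remove [vhwd,czmkq,jeyui] add [lpta] -> 7 lines: cqw txyz tvbv lpta gwq yvyx lcof
Final line 6: yvyx

Answer: yvyx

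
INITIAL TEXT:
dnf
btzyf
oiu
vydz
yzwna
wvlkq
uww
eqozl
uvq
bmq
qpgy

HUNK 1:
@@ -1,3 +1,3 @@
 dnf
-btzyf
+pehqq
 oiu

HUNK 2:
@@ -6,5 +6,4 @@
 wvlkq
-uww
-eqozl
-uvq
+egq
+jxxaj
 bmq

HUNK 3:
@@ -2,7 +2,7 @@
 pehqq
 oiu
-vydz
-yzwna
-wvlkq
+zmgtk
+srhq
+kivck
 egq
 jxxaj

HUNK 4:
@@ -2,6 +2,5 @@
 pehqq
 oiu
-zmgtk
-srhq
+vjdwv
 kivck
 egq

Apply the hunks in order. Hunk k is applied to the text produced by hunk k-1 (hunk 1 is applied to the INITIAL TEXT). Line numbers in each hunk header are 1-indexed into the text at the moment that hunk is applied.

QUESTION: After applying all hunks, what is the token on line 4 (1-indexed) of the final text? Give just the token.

Hunk 1: at line 1 remove [btzyf] add [pehqq] -> 11 lines: dnf pehqq oiu vydz yzwna wvlkq uww eqozl uvq bmq qpgy
Hunk 2: at line 6 remove [uww,eqozl,uvq] add [egq,jxxaj] -> 10 lines: dnf pehqq oiu vydz yzwna wvlkq egq jxxaj bmq qpgy
Hunk 3: at line 2 remove [vydz,yzwna,wvlkq] add [zmgtk,srhq,kivck] -> 10 lines: dnf pehqq oiu zmgtk srhq kivck egq jxxaj bmq qpgy
Hunk 4: at line 2 remove [zmgtk,srhq] add [vjdwv] -> 9 lines: dnf pehqq oiu vjdwv kivck egq jxxaj bmq qpgy
Final line 4: vjdwv

Answer: vjdwv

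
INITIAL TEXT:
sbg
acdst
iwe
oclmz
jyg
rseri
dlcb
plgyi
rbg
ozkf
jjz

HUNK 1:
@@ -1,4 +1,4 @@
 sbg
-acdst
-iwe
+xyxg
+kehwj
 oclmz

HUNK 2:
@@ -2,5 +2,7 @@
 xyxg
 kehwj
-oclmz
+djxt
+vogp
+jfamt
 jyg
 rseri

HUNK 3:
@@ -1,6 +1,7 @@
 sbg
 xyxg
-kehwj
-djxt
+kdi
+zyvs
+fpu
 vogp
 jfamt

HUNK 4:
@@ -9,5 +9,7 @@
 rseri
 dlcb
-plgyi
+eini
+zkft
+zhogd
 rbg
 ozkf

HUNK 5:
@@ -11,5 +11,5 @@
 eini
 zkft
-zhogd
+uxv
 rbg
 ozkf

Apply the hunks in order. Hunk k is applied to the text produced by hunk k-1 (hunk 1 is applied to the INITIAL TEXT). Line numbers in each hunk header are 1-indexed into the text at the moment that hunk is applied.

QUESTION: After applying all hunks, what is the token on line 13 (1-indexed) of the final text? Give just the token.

Answer: uxv

Derivation:
Hunk 1: at line 1 remove [acdst,iwe] add [xyxg,kehwj] -> 11 lines: sbg xyxg kehwj oclmz jyg rseri dlcb plgyi rbg ozkf jjz
Hunk 2: at line 2 remove [oclmz] add [djxt,vogp,jfamt] -> 13 lines: sbg xyxg kehwj djxt vogp jfamt jyg rseri dlcb plgyi rbg ozkf jjz
Hunk 3: at line 1 remove [kehwj,djxt] add [kdi,zyvs,fpu] -> 14 lines: sbg xyxg kdi zyvs fpu vogp jfamt jyg rseri dlcb plgyi rbg ozkf jjz
Hunk 4: at line 9 remove [plgyi] add [eini,zkft,zhogd] -> 16 lines: sbg xyxg kdi zyvs fpu vogp jfamt jyg rseri dlcb eini zkft zhogd rbg ozkf jjz
Hunk 5: at line 11 remove [zhogd] add [uxv] -> 16 lines: sbg xyxg kdi zyvs fpu vogp jfamt jyg rseri dlcb eini zkft uxv rbg ozkf jjz
Final line 13: uxv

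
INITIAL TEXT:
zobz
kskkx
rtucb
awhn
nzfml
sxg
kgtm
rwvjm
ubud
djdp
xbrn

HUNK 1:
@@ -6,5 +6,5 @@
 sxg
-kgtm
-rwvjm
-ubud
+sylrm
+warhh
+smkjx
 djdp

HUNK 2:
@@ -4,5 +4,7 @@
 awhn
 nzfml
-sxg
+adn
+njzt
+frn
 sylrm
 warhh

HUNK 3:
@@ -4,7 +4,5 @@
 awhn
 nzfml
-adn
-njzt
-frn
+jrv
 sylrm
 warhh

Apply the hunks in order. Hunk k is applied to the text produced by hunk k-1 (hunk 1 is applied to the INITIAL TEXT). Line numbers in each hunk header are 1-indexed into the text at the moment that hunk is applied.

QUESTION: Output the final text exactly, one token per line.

Hunk 1: at line 6 remove [kgtm,rwvjm,ubud] add [sylrm,warhh,smkjx] -> 11 lines: zobz kskkx rtucb awhn nzfml sxg sylrm warhh smkjx djdp xbrn
Hunk 2: at line 4 remove [sxg] add [adn,njzt,frn] -> 13 lines: zobz kskkx rtucb awhn nzfml adn njzt frn sylrm warhh smkjx djdp xbrn
Hunk 3: at line 4 remove [adn,njzt,frn] add [jrv] -> 11 lines: zobz kskkx rtucb awhn nzfml jrv sylrm warhh smkjx djdp xbrn

Answer: zobz
kskkx
rtucb
awhn
nzfml
jrv
sylrm
warhh
smkjx
djdp
xbrn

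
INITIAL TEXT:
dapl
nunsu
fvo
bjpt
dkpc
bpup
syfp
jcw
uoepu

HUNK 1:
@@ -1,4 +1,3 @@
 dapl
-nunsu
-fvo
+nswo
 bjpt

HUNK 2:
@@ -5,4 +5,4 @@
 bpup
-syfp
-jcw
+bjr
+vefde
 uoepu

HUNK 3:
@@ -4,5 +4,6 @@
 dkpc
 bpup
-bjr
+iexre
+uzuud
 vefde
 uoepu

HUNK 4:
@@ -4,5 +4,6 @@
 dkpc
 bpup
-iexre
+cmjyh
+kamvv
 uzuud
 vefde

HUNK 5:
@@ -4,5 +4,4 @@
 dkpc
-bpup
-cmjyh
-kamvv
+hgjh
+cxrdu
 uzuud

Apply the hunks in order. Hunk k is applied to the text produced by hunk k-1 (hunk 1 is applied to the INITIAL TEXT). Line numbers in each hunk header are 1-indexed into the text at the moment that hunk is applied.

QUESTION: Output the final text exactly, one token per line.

Answer: dapl
nswo
bjpt
dkpc
hgjh
cxrdu
uzuud
vefde
uoepu

Derivation:
Hunk 1: at line 1 remove [nunsu,fvo] add [nswo] -> 8 lines: dapl nswo bjpt dkpc bpup syfp jcw uoepu
Hunk 2: at line 5 remove [syfp,jcw] add [bjr,vefde] -> 8 lines: dapl nswo bjpt dkpc bpup bjr vefde uoepu
Hunk 3: at line 4 remove [bjr] add [iexre,uzuud] -> 9 lines: dapl nswo bjpt dkpc bpup iexre uzuud vefde uoepu
Hunk 4: at line 4 remove [iexre] add [cmjyh,kamvv] -> 10 lines: dapl nswo bjpt dkpc bpup cmjyh kamvv uzuud vefde uoepu
Hunk 5: at line 4 remove [bpup,cmjyh,kamvv] add [hgjh,cxrdu] -> 9 lines: dapl nswo bjpt dkpc hgjh cxrdu uzuud vefde uoepu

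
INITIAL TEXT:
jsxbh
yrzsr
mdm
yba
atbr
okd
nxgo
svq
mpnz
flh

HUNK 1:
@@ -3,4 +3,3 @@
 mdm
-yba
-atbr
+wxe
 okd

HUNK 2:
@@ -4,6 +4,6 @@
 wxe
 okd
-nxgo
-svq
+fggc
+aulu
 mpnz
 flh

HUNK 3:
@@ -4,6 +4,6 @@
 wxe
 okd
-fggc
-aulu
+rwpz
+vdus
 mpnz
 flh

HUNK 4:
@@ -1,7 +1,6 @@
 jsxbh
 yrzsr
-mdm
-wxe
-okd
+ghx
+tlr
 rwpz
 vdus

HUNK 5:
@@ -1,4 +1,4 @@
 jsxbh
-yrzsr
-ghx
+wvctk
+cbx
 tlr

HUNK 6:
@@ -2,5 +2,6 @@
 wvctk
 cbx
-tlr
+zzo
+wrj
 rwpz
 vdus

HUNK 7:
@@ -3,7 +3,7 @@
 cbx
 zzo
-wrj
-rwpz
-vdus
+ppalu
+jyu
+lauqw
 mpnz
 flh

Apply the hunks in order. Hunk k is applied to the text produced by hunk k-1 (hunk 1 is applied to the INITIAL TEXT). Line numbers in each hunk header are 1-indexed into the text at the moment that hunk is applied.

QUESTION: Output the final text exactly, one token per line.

Answer: jsxbh
wvctk
cbx
zzo
ppalu
jyu
lauqw
mpnz
flh

Derivation:
Hunk 1: at line 3 remove [yba,atbr] add [wxe] -> 9 lines: jsxbh yrzsr mdm wxe okd nxgo svq mpnz flh
Hunk 2: at line 4 remove [nxgo,svq] add [fggc,aulu] -> 9 lines: jsxbh yrzsr mdm wxe okd fggc aulu mpnz flh
Hunk 3: at line 4 remove [fggc,aulu] add [rwpz,vdus] -> 9 lines: jsxbh yrzsr mdm wxe okd rwpz vdus mpnz flh
Hunk 4: at line 1 remove [mdm,wxe,okd] add [ghx,tlr] -> 8 lines: jsxbh yrzsr ghx tlr rwpz vdus mpnz flh
Hunk 5: at line 1 remove [yrzsr,ghx] add [wvctk,cbx] -> 8 lines: jsxbh wvctk cbx tlr rwpz vdus mpnz flh
Hunk 6: at line 2 remove [tlr] add [zzo,wrj] -> 9 lines: jsxbh wvctk cbx zzo wrj rwpz vdus mpnz flh
Hunk 7: at line 3 remove [wrj,rwpz,vdus] add [ppalu,jyu,lauqw] -> 9 lines: jsxbh wvctk cbx zzo ppalu jyu lauqw mpnz flh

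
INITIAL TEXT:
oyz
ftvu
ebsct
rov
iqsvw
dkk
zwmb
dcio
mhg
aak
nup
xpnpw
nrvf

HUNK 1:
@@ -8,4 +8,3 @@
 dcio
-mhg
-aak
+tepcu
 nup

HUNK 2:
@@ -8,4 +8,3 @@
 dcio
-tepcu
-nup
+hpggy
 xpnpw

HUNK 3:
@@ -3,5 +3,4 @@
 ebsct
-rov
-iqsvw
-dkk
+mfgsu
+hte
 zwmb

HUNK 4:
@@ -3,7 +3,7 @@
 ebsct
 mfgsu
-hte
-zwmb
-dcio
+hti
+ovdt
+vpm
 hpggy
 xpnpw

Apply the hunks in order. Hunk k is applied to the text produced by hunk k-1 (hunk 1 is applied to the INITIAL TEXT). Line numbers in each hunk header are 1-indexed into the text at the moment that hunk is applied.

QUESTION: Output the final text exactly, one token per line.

Hunk 1: at line 8 remove [mhg,aak] add [tepcu] -> 12 lines: oyz ftvu ebsct rov iqsvw dkk zwmb dcio tepcu nup xpnpw nrvf
Hunk 2: at line 8 remove [tepcu,nup] add [hpggy] -> 11 lines: oyz ftvu ebsct rov iqsvw dkk zwmb dcio hpggy xpnpw nrvf
Hunk 3: at line 3 remove [rov,iqsvw,dkk] add [mfgsu,hte] -> 10 lines: oyz ftvu ebsct mfgsu hte zwmb dcio hpggy xpnpw nrvf
Hunk 4: at line 3 remove [hte,zwmb,dcio] add [hti,ovdt,vpm] -> 10 lines: oyz ftvu ebsct mfgsu hti ovdt vpm hpggy xpnpw nrvf

Answer: oyz
ftvu
ebsct
mfgsu
hti
ovdt
vpm
hpggy
xpnpw
nrvf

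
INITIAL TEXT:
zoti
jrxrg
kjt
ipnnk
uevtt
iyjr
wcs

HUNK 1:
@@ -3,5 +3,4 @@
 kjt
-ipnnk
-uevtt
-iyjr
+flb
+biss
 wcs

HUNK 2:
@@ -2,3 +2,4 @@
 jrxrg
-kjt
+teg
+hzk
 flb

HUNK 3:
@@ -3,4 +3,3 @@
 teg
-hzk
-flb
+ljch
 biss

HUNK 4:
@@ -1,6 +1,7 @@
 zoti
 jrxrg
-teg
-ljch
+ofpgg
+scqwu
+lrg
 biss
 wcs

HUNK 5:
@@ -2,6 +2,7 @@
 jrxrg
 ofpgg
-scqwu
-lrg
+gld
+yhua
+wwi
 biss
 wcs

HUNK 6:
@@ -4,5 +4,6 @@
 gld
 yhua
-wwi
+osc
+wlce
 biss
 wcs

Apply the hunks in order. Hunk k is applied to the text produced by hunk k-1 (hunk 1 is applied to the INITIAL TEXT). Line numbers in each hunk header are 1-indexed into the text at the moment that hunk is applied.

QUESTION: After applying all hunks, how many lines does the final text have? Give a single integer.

Answer: 9

Derivation:
Hunk 1: at line 3 remove [ipnnk,uevtt,iyjr] add [flb,biss] -> 6 lines: zoti jrxrg kjt flb biss wcs
Hunk 2: at line 2 remove [kjt] add [teg,hzk] -> 7 lines: zoti jrxrg teg hzk flb biss wcs
Hunk 3: at line 3 remove [hzk,flb] add [ljch] -> 6 lines: zoti jrxrg teg ljch biss wcs
Hunk 4: at line 1 remove [teg,ljch] add [ofpgg,scqwu,lrg] -> 7 lines: zoti jrxrg ofpgg scqwu lrg biss wcs
Hunk 5: at line 2 remove [scqwu,lrg] add [gld,yhua,wwi] -> 8 lines: zoti jrxrg ofpgg gld yhua wwi biss wcs
Hunk 6: at line 4 remove [wwi] add [osc,wlce] -> 9 lines: zoti jrxrg ofpgg gld yhua osc wlce biss wcs
Final line count: 9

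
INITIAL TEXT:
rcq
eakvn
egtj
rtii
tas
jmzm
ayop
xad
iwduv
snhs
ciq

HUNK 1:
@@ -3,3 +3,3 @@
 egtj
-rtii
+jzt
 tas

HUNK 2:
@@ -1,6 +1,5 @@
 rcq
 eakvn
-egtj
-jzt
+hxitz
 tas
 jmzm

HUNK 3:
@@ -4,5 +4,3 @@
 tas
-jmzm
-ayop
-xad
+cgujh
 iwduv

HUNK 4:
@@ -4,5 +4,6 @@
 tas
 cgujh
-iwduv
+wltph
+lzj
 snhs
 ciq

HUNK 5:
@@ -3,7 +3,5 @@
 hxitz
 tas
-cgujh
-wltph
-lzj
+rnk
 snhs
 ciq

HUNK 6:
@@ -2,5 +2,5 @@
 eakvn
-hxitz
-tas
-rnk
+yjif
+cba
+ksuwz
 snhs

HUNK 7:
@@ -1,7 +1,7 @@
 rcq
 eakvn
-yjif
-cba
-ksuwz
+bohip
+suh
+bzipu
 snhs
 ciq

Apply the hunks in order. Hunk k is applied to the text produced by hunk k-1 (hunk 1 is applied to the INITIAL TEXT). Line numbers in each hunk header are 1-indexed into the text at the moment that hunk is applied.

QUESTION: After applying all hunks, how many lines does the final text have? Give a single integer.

Hunk 1: at line 3 remove [rtii] add [jzt] -> 11 lines: rcq eakvn egtj jzt tas jmzm ayop xad iwduv snhs ciq
Hunk 2: at line 1 remove [egtj,jzt] add [hxitz] -> 10 lines: rcq eakvn hxitz tas jmzm ayop xad iwduv snhs ciq
Hunk 3: at line 4 remove [jmzm,ayop,xad] add [cgujh] -> 8 lines: rcq eakvn hxitz tas cgujh iwduv snhs ciq
Hunk 4: at line 4 remove [iwduv] add [wltph,lzj] -> 9 lines: rcq eakvn hxitz tas cgujh wltph lzj snhs ciq
Hunk 5: at line 3 remove [cgujh,wltph,lzj] add [rnk] -> 7 lines: rcq eakvn hxitz tas rnk snhs ciq
Hunk 6: at line 2 remove [hxitz,tas,rnk] add [yjif,cba,ksuwz] -> 7 lines: rcq eakvn yjif cba ksuwz snhs ciq
Hunk 7: at line 1 remove [yjif,cba,ksuwz] add [bohip,suh,bzipu] -> 7 lines: rcq eakvn bohip suh bzipu snhs ciq
Final line count: 7

Answer: 7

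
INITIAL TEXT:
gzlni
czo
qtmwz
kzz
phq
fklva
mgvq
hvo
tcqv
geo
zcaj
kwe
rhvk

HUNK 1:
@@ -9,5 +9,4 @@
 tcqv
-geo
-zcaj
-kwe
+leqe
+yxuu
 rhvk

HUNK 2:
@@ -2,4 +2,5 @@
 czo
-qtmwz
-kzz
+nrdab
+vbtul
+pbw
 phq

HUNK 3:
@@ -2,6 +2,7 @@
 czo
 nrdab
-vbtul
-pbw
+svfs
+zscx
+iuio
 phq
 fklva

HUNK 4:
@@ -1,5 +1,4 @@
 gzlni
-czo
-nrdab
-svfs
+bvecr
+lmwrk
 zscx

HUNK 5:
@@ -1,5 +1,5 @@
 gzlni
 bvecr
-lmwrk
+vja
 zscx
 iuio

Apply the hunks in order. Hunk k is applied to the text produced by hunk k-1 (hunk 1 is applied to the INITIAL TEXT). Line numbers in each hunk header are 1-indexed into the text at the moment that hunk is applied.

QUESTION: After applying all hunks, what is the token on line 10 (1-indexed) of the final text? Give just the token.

Answer: tcqv

Derivation:
Hunk 1: at line 9 remove [geo,zcaj,kwe] add [leqe,yxuu] -> 12 lines: gzlni czo qtmwz kzz phq fklva mgvq hvo tcqv leqe yxuu rhvk
Hunk 2: at line 2 remove [qtmwz,kzz] add [nrdab,vbtul,pbw] -> 13 lines: gzlni czo nrdab vbtul pbw phq fklva mgvq hvo tcqv leqe yxuu rhvk
Hunk 3: at line 2 remove [vbtul,pbw] add [svfs,zscx,iuio] -> 14 lines: gzlni czo nrdab svfs zscx iuio phq fklva mgvq hvo tcqv leqe yxuu rhvk
Hunk 4: at line 1 remove [czo,nrdab,svfs] add [bvecr,lmwrk] -> 13 lines: gzlni bvecr lmwrk zscx iuio phq fklva mgvq hvo tcqv leqe yxuu rhvk
Hunk 5: at line 1 remove [lmwrk] add [vja] -> 13 lines: gzlni bvecr vja zscx iuio phq fklva mgvq hvo tcqv leqe yxuu rhvk
Final line 10: tcqv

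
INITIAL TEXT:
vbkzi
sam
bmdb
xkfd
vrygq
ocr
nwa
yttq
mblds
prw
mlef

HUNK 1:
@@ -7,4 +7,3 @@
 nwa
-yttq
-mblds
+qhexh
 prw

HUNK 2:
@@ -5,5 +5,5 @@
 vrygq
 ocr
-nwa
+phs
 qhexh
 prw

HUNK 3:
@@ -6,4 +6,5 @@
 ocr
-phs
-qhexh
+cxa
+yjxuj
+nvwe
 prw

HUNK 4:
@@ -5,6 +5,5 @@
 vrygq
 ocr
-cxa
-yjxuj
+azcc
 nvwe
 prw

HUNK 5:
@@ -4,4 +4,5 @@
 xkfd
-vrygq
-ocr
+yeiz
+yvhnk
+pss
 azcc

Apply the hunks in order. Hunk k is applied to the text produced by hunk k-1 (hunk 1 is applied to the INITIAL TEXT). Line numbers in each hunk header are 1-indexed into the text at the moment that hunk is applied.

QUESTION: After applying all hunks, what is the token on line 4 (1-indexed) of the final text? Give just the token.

Answer: xkfd

Derivation:
Hunk 1: at line 7 remove [yttq,mblds] add [qhexh] -> 10 lines: vbkzi sam bmdb xkfd vrygq ocr nwa qhexh prw mlef
Hunk 2: at line 5 remove [nwa] add [phs] -> 10 lines: vbkzi sam bmdb xkfd vrygq ocr phs qhexh prw mlef
Hunk 3: at line 6 remove [phs,qhexh] add [cxa,yjxuj,nvwe] -> 11 lines: vbkzi sam bmdb xkfd vrygq ocr cxa yjxuj nvwe prw mlef
Hunk 4: at line 5 remove [cxa,yjxuj] add [azcc] -> 10 lines: vbkzi sam bmdb xkfd vrygq ocr azcc nvwe prw mlef
Hunk 5: at line 4 remove [vrygq,ocr] add [yeiz,yvhnk,pss] -> 11 lines: vbkzi sam bmdb xkfd yeiz yvhnk pss azcc nvwe prw mlef
Final line 4: xkfd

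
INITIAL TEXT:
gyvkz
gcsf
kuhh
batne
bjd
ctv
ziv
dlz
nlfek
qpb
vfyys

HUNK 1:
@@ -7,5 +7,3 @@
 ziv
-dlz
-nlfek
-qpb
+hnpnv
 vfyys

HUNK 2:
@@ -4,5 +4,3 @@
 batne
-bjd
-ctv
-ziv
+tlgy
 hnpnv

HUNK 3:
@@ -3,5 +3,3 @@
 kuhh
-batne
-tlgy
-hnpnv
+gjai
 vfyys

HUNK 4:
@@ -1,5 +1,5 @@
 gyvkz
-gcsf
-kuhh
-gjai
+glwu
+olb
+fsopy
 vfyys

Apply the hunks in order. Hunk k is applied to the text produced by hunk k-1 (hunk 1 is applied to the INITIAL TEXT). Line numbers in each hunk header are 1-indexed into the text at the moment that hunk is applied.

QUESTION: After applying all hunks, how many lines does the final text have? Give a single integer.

Answer: 5

Derivation:
Hunk 1: at line 7 remove [dlz,nlfek,qpb] add [hnpnv] -> 9 lines: gyvkz gcsf kuhh batne bjd ctv ziv hnpnv vfyys
Hunk 2: at line 4 remove [bjd,ctv,ziv] add [tlgy] -> 7 lines: gyvkz gcsf kuhh batne tlgy hnpnv vfyys
Hunk 3: at line 3 remove [batne,tlgy,hnpnv] add [gjai] -> 5 lines: gyvkz gcsf kuhh gjai vfyys
Hunk 4: at line 1 remove [gcsf,kuhh,gjai] add [glwu,olb,fsopy] -> 5 lines: gyvkz glwu olb fsopy vfyys
Final line count: 5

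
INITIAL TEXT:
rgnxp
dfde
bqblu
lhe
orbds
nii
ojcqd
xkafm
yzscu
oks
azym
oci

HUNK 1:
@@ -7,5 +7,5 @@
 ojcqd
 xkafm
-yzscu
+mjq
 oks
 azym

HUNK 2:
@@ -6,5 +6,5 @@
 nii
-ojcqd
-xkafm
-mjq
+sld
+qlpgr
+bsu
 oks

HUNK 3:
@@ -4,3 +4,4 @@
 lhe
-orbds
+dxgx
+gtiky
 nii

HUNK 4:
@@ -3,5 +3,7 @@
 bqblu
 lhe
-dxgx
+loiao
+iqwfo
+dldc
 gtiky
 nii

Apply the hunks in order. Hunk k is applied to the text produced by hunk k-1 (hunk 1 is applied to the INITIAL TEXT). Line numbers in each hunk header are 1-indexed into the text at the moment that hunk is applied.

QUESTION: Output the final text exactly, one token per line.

Answer: rgnxp
dfde
bqblu
lhe
loiao
iqwfo
dldc
gtiky
nii
sld
qlpgr
bsu
oks
azym
oci

Derivation:
Hunk 1: at line 7 remove [yzscu] add [mjq] -> 12 lines: rgnxp dfde bqblu lhe orbds nii ojcqd xkafm mjq oks azym oci
Hunk 2: at line 6 remove [ojcqd,xkafm,mjq] add [sld,qlpgr,bsu] -> 12 lines: rgnxp dfde bqblu lhe orbds nii sld qlpgr bsu oks azym oci
Hunk 3: at line 4 remove [orbds] add [dxgx,gtiky] -> 13 lines: rgnxp dfde bqblu lhe dxgx gtiky nii sld qlpgr bsu oks azym oci
Hunk 4: at line 3 remove [dxgx] add [loiao,iqwfo,dldc] -> 15 lines: rgnxp dfde bqblu lhe loiao iqwfo dldc gtiky nii sld qlpgr bsu oks azym oci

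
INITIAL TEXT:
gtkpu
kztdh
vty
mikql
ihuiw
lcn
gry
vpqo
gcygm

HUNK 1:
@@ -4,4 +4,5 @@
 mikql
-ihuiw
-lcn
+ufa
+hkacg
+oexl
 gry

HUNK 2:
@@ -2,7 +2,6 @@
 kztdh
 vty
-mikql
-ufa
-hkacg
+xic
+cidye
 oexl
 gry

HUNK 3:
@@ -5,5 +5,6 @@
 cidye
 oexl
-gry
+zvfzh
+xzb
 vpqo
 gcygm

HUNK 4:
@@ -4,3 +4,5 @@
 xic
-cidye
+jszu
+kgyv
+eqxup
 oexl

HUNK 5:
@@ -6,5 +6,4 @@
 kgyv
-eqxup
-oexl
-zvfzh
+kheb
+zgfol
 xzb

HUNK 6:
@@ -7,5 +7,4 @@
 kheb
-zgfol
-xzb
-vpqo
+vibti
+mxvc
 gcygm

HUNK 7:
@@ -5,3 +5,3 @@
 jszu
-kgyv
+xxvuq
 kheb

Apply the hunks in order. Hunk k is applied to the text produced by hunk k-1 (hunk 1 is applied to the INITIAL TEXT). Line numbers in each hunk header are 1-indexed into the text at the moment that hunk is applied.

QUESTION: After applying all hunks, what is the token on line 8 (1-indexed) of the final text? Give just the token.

Answer: vibti

Derivation:
Hunk 1: at line 4 remove [ihuiw,lcn] add [ufa,hkacg,oexl] -> 10 lines: gtkpu kztdh vty mikql ufa hkacg oexl gry vpqo gcygm
Hunk 2: at line 2 remove [mikql,ufa,hkacg] add [xic,cidye] -> 9 lines: gtkpu kztdh vty xic cidye oexl gry vpqo gcygm
Hunk 3: at line 5 remove [gry] add [zvfzh,xzb] -> 10 lines: gtkpu kztdh vty xic cidye oexl zvfzh xzb vpqo gcygm
Hunk 4: at line 4 remove [cidye] add [jszu,kgyv,eqxup] -> 12 lines: gtkpu kztdh vty xic jszu kgyv eqxup oexl zvfzh xzb vpqo gcygm
Hunk 5: at line 6 remove [eqxup,oexl,zvfzh] add [kheb,zgfol] -> 11 lines: gtkpu kztdh vty xic jszu kgyv kheb zgfol xzb vpqo gcygm
Hunk 6: at line 7 remove [zgfol,xzb,vpqo] add [vibti,mxvc] -> 10 lines: gtkpu kztdh vty xic jszu kgyv kheb vibti mxvc gcygm
Hunk 7: at line 5 remove [kgyv] add [xxvuq] -> 10 lines: gtkpu kztdh vty xic jszu xxvuq kheb vibti mxvc gcygm
Final line 8: vibti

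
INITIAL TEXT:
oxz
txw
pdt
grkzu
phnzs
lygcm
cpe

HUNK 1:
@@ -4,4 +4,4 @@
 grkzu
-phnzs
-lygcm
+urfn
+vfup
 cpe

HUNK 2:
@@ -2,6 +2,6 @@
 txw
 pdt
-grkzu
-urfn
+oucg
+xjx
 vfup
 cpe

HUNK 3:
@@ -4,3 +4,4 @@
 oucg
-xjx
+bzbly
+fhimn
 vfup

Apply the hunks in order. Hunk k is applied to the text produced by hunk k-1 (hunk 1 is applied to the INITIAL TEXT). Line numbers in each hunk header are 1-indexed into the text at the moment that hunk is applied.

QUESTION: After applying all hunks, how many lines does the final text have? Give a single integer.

Hunk 1: at line 4 remove [phnzs,lygcm] add [urfn,vfup] -> 7 lines: oxz txw pdt grkzu urfn vfup cpe
Hunk 2: at line 2 remove [grkzu,urfn] add [oucg,xjx] -> 7 lines: oxz txw pdt oucg xjx vfup cpe
Hunk 3: at line 4 remove [xjx] add [bzbly,fhimn] -> 8 lines: oxz txw pdt oucg bzbly fhimn vfup cpe
Final line count: 8

Answer: 8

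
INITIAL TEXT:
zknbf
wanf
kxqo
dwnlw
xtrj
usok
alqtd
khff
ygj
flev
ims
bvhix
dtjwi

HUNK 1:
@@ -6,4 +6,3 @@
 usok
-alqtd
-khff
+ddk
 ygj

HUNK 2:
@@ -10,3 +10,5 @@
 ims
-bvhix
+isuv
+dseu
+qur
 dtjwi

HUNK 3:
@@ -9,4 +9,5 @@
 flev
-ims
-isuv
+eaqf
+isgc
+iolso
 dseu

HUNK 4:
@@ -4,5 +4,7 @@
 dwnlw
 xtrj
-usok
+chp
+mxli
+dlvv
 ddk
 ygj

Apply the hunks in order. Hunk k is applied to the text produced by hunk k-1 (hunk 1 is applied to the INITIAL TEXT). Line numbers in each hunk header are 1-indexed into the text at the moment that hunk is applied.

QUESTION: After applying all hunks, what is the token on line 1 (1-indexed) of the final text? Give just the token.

Hunk 1: at line 6 remove [alqtd,khff] add [ddk] -> 12 lines: zknbf wanf kxqo dwnlw xtrj usok ddk ygj flev ims bvhix dtjwi
Hunk 2: at line 10 remove [bvhix] add [isuv,dseu,qur] -> 14 lines: zknbf wanf kxqo dwnlw xtrj usok ddk ygj flev ims isuv dseu qur dtjwi
Hunk 3: at line 9 remove [ims,isuv] add [eaqf,isgc,iolso] -> 15 lines: zknbf wanf kxqo dwnlw xtrj usok ddk ygj flev eaqf isgc iolso dseu qur dtjwi
Hunk 4: at line 4 remove [usok] add [chp,mxli,dlvv] -> 17 lines: zknbf wanf kxqo dwnlw xtrj chp mxli dlvv ddk ygj flev eaqf isgc iolso dseu qur dtjwi
Final line 1: zknbf

Answer: zknbf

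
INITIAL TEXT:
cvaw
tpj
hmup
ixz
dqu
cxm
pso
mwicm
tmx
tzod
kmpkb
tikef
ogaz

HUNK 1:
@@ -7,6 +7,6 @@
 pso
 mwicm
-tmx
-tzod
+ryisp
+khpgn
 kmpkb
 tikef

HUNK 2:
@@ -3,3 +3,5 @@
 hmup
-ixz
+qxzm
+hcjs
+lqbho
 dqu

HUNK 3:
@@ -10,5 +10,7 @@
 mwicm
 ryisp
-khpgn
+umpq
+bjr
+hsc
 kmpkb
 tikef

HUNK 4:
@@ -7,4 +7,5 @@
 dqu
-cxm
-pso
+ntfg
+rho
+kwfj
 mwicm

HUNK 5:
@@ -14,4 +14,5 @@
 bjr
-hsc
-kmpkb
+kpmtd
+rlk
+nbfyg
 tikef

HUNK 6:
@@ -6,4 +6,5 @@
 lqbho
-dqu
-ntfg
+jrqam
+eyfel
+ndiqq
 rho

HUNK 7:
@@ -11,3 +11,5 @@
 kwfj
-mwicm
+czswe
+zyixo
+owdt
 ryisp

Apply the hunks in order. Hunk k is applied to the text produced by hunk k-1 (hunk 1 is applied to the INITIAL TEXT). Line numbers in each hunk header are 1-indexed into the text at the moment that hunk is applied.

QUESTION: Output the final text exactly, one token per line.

Hunk 1: at line 7 remove [tmx,tzod] add [ryisp,khpgn] -> 13 lines: cvaw tpj hmup ixz dqu cxm pso mwicm ryisp khpgn kmpkb tikef ogaz
Hunk 2: at line 3 remove [ixz] add [qxzm,hcjs,lqbho] -> 15 lines: cvaw tpj hmup qxzm hcjs lqbho dqu cxm pso mwicm ryisp khpgn kmpkb tikef ogaz
Hunk 3: at line 10 remove [khpgn] add [umpq,bjr,hsc] -> 17 lines: cvaw tpj hmup qxzm hcjs lqbho dqu cxm pso mwicm ryisp umpq bjr hsc kmpkb tikef ogaz
Hunk 4: at line 7 remove [cxm,pso] add [ntfg,rho,kwfj] -> 18 lines: cvaw tpj hmup qxzm hcjs lqbho dqu ntfg rho kwfj mwicm ryisp umpq bjr hsc kmpkb tikef ogaz
Hunk 5: at line 14 remove [hsc,kmpkb] add [kpmtd,rlk,nbfyg] -> 19 lines: cvaw tpj hmup qxzm hcjs lqbho dqu ntfg rho kwfj mwicm ryisp umpq bjr kpmtd rlk nbfyg tikef ogaz
Hunk 6: at line 6 remove [dqu,ntfg] add [jrqam,eyfel,ndiqq] -> 20 lines: cvaw tpj hmup qxzm hcjs lqbho jrqam eyfel ndiqq rho kwfj mwicm ryisp umpq bjr kpmtd rlk nbfyg tikef ogaz
Hunk 7: at line 11 remove [mwicm] add [czswe,zyixo,owdt] -> 22 lines: cvaw tpj hmup qxzm hcjs lqbho jrqam eyfel ndiqq rho kwfj czswe zyixo owdt ryisp umpq bjr kpmtd rlk nbfyg tikef ogaz

Answer: cvaw
tpj
hmup
qxzm
hcjs
lqbho
jrqam
eyfel
ndiqq
rho
kwfj
czswe
zyixo
owdt
ryisp
umpq
bjr
kpmtd
rlk
nbfyg
tikef
ogaz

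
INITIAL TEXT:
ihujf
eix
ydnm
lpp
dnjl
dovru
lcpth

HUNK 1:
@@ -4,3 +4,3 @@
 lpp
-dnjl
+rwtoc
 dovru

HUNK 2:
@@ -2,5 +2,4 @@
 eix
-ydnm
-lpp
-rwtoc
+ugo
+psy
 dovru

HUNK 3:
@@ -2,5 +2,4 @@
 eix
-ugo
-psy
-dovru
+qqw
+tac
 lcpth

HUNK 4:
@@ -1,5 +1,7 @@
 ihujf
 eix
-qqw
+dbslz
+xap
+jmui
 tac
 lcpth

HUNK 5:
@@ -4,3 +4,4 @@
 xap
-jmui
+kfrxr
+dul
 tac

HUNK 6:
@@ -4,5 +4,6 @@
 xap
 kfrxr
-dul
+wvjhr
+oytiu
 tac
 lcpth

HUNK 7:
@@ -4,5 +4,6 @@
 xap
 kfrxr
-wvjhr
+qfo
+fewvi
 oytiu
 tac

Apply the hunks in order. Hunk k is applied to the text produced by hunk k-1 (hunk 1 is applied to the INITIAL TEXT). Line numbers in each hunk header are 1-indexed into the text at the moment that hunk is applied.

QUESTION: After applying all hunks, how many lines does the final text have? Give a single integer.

Answer: 10

Derivation:
Hunk 1: at line 4 remove [dnjl] add [rwtoc] -> 7 lines: ihujf eix ydnm lpp rwtoc dovru lcpth
Hunk 2: at line 2 remove [ydnm,lpp,rwtoc] add [ugo,psy] -> 6 lines: ihujf eix ugo psy dovru lcpth
Hunk 3: at line 2 remove [ugo,psy,dovru] add [qqw,tac] -> 5 lines: ihujf eix qqw tac lcpth
Hunk 4: at line 1 remove [qqw] add [dbslz,xap,jmui] -> 7 lines: ihujf eix dbslz xap jmui tac lcpth
Hunk 5: at line 4 remove [jmui] add [kfrxr,dul] -> 8 lines: ihujf eix dbslz xap kfrxr dul tac lcpth
Hunk 6: at line 4 remove [dul] add [wvjhr,oytiu] -> 9 lines: ihujf eix dbslz xap kfrxr wvjhr oytiu tac lcpth
Hunk 7: at line 4 remove [wvjhr] add [qfo,fewvi] -> 10 lines: ihujf eix dbslz xap kfrxr qfo fewvi oytiu tac lcpth
Final line count: 10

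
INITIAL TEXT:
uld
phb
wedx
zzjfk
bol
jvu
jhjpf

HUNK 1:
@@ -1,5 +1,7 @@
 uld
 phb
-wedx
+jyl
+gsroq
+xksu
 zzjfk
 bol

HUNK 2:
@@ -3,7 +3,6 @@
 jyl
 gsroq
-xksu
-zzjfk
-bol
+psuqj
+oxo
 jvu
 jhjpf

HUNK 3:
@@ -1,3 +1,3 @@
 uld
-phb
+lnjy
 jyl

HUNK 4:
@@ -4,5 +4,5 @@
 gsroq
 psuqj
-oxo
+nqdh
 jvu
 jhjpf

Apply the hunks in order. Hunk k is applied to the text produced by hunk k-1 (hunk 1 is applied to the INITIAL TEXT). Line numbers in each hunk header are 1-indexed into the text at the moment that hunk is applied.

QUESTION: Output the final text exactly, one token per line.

Answer: uld
lnjy
jyl
gsroq
psuqj
nqdh
jvu
jhjpf

Derivation:
Hunk 1: at line 1 remove [wedx] add [jyl,gsroq,xksu] -> 9 lines: uld phb jyl gsroq xksu zzjfk bol jvu jhjpf
Hunk 2: at line 3 remove [xksu,zzjfk,bol] add [psuqj,oxo] -> 8 lines: uld phb jyl gsroq psuqj oxo jvu jhjpf
Hunk 3: at line 1 remove [phb] add [lnjy] -> 8 lines: uld lnjy jyl gsroq psuqj oxo jvu jhjpf
Hunk 4: at line 4 remove [oxo] add [nqdh] -> 8 lines: uld lnjy jyl gsroq psuqj nqdh jvu jhjpf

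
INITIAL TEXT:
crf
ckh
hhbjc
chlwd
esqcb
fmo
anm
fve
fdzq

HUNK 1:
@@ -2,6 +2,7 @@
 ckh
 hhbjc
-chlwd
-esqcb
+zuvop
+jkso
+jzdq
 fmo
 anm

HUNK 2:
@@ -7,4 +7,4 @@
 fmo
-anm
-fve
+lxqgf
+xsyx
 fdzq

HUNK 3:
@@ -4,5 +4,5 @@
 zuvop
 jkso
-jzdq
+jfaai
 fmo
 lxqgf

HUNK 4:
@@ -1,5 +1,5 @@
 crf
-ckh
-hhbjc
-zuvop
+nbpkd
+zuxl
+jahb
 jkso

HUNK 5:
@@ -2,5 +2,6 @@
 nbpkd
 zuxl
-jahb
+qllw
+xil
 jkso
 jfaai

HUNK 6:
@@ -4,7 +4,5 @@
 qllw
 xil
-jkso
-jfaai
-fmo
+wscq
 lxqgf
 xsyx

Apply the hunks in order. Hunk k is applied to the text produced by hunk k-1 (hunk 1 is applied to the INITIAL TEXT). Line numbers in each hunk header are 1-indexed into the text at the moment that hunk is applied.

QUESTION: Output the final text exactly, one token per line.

Hunk 1: at line 2 remove [chlwd,esqcb] add [zuvop,jkso,jzdq] -> 10 lines: crf ckh hhbjc zuvop jkso jzdq fmo anm fve fdzq
Hunk 2: at line 7 remove [anm,fve] add [lxqgf,xsyx] -> 10 lines: crf ckh hhbjc zuvop jkso jzdq fmo lxqgf xsyx fdzq
Hunk 3: at line 4 remove [jzdq] add [jfaai] -> 10 lines: crf ckh hhbjc zuvop jkso jfaai fmo lxqgf xsyx fdzq
Hunk 4: at line 1 remove [ckh,hhbjc,zuvop] add [nbpkd,zuxl,jahb] -> 10 lines: crf nbpkd zuxl jahb jkso jfaai fmo lxqgf xsyx fdzq
Hunk 5: at line 2 remove [jahb] add [qllw,xil] -> 11 lines: crf nbpkd zuxl qllw xil jkso jfaai fmo lxqgf xsyx fdzq
Hunk 6: at line 4 remove [jkso,jfaai,fmo] add [wscq] -> 9 lines: crf nbpkd zuxl qllw xil wscq lxqgf xsyx fdzq

Answer: crf
nbpkd
zuxl
qllw
xil
wscq
lxqgf
xsyx
fdzq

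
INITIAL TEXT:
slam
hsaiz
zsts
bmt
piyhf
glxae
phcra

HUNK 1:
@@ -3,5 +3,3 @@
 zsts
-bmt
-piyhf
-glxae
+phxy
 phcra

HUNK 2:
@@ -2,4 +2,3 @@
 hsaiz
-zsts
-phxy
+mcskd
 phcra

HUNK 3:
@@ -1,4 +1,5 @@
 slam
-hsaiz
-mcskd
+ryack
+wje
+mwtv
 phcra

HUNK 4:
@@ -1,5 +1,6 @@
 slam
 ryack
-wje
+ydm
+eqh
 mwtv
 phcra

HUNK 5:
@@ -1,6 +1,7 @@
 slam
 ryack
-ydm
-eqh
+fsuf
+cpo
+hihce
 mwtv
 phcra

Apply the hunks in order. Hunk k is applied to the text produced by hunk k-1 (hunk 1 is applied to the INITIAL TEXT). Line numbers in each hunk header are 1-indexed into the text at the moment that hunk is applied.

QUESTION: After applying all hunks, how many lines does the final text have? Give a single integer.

Hunk 1: at line 3 remove [bmt,piyhf,glxae] add [phxy] -> 5 lines: slam hsaiz zsts phxy phcra
Hunk 2: at line 2 remove [zsts,phxy] add [mcskd] -> 4 lines: slam hsaiz mcskd phcra
Hunk 3: at line 1 remove [hsaiz,mcskd] add [ryack,wje,mwtv] -> 5 lines: slam ryack wje mwtv phcra
Hunk 4: at line 1 remove [wje] add [ydm,eqh] -> 6 lines: slam ryack ydm eqh mwtv phcra
Hunk 5: at line 1 remove [ydm,eqh] add [fsuf,cpo,hihce] -> 7 lines: slam ryack fsuf cpo hihce mwtv phcra
Final line count: 7

Answer: 7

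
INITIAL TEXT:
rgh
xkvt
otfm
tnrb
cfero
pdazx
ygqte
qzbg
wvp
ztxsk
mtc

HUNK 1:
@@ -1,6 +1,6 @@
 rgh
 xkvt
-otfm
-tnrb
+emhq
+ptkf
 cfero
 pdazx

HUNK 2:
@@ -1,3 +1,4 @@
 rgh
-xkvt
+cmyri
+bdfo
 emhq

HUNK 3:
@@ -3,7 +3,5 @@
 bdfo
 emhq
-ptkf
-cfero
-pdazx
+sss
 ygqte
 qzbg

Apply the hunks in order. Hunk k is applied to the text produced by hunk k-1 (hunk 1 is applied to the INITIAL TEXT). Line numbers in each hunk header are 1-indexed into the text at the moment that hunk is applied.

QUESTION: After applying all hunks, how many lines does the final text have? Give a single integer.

Answer: 10

Derivation:
Hunk 1: at line 1 remove [otfm,tnrb] add [emhq,ptkf] -> 11 lines: rgh xkvt emhq ptkf cfero pdazx ygqte qzbg wvp ztxsk mtc
Hunk 2: at line 1 remove [xkvt] add [cmyri,bdfo] -> 12 lines: rgh cmyri bdfo emhq ptkf cfero pdazx ygqte qzbg wvp ztxsk mtc
Hunk 3: at line 3 remove [ptkf,cfero,pdazx] add [sss] -> 10 lines: rgh cmyri bdfo emhq sss ygqte qzbg wvp ztxsk mtc
Final line count: 10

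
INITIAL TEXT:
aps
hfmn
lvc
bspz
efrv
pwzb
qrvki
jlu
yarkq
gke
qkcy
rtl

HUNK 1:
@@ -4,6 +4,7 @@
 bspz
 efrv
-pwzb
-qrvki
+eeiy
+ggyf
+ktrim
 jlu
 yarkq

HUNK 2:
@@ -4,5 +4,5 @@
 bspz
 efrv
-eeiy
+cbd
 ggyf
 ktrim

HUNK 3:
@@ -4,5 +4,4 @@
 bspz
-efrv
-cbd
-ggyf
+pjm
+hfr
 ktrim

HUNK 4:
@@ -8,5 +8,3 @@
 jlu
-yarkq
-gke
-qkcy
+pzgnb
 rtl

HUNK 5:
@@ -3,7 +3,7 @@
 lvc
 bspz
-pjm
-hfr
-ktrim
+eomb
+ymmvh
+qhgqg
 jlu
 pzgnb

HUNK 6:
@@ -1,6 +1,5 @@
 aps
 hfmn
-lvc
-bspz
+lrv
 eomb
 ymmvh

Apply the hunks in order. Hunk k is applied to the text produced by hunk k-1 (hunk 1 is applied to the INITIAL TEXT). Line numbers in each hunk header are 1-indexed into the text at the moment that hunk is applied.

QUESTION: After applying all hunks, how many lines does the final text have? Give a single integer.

Hunk 1: at line 4 remove [pwzb,qrvki] add [eeiy,ggyf,ktrim] -> 13 lines: aps hfmn lvc bspz efrv eeiy ggyf ktrim jlu yarkq gke qkcy rtl
Hunk 2: at line 4 remove [eeiy] add [cbd] -> 13 lines: aps hfmn lvc bspz efrv cbd ggyf ktrim jlu yarkq gke qkcy rtl
Hunk 3: at line 4 remove [efrv,cbd,ggyf] add [pjm,hfr] -> 12 lines: aps hfmn lvc bspz pjm hfr ktrim jlu yarkq gke qkcy rtl
Hunk 4: at line 8 remove [yarkq,gke,qkcy] add [pzgnb] -> 10 lines: aps hfmn lvc bspz pjm hfr ktrim jlu pzgnb rtl
Hunk 5: at line 3 remove [pjm,hfr,ktrim] add [eomb,ymmvh,qhgqg] -> 10 lines: aps hfmn lvc bspz eomb ymmvh qhgqg jlu pzgnb rtl
Hunk 6: at line 1 remove [lvc,bspz] add [lrv] -> 9 lines: aps hfmn lrv eomb ymmvh qhgqg jlu pzgnb rtl
Final line count: 9

Answer: 9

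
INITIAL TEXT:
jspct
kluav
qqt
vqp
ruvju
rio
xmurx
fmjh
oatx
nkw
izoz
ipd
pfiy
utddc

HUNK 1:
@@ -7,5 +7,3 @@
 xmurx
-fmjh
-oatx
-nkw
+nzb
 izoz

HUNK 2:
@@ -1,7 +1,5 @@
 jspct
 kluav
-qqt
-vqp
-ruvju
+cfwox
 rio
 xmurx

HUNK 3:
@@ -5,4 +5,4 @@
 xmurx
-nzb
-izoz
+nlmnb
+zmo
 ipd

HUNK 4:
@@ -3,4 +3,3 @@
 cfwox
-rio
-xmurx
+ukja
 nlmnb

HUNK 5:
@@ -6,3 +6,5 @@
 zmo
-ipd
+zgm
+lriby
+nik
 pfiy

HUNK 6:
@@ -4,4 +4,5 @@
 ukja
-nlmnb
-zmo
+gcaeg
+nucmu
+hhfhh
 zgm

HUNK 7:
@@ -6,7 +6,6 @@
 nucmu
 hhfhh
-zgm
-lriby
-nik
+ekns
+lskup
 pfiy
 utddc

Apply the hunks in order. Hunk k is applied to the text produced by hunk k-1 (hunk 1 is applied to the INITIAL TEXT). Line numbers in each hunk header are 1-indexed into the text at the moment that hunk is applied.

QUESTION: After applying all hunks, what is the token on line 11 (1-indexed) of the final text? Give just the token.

Answer: utddc

Derivation:
Hunk 1: at line 7 remove [fmjh,oatx,nkw] add [nzb] -> 12 lines: jspct kluav qqt vqp ruvju rio xmurx nzb izoz ipd pfiy utddc
Hunk 2: at line 1 remove [qqt,vqp,ruvju] add [cfwox] -> 10 lines: jspct kluav cfwox rio xmurx nzb izoz ipd pfiy utddc
Hunk 3: at line 5 remove [nzb,izoz] add [nlmnb,zmo] -> 10 lines: jspct kluav cfwox rio xmurx nlmnb zmo ipd pfiy utddc
Hunk 4: at line 3 remove [rio,xmurx] add [ukja] -> 9 lines: jspct kluav cfwox ukja nlmnb zmo ipd pfiy utddc
Hunk 5: at line 6 remove [ipd] add [zgm,lriby,nik] -> 11 lines: jspct kluav cfwox ukja nlmnb zmo zgm lriby nik pfiy utddc
Hunk 6: at line 4 remove [nlmnb,zmo] add [gcaeg,nucmu,hhfhh] -> 12 lines: jspct kluav cfwox ukja gcaeg nucmu hhfhh zgm lriby nik pfiy utddc
Hunk 7: at line 6 remove [zgm,lriby,nik] add [ekns,lskup] -> 11 lines: jspct kluav cfwox ukja gcaeg nucmu hhfhh ekns lskup pfiy utddc
Final line 11: utddc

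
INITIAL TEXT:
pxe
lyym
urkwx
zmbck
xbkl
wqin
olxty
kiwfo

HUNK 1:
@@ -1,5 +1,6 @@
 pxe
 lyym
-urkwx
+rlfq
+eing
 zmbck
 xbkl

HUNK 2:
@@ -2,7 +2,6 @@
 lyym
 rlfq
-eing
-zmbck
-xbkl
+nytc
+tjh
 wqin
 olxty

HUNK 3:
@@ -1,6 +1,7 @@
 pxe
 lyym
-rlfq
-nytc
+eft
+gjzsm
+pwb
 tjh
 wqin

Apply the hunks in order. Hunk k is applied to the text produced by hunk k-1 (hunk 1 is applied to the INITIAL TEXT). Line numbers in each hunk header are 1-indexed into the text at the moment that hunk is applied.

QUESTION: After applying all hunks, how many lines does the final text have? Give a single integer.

Answer: 9

Derivation:
Hunk 1: at line 1 remove [urkwx] add [rlfq,eing] -> 9 lines: pxe lyym rlfq eing zmbck xbkl wqin olxty kiwfo
Hunk 2: at line 2 remove [eing,zmbck,xbkl] add [nytc,tjh] -> 8 lines: pxe lyym rlfq nytc tjh wqin olxty kiwfo
Hunk 3: at line 1 remove [rlfq,nytc] add [eft,gjzsm,pwb] -> 9 lines: pxe lyym eft gjzsm pwb tjh wqin olxty kiwfo
Final line count: 9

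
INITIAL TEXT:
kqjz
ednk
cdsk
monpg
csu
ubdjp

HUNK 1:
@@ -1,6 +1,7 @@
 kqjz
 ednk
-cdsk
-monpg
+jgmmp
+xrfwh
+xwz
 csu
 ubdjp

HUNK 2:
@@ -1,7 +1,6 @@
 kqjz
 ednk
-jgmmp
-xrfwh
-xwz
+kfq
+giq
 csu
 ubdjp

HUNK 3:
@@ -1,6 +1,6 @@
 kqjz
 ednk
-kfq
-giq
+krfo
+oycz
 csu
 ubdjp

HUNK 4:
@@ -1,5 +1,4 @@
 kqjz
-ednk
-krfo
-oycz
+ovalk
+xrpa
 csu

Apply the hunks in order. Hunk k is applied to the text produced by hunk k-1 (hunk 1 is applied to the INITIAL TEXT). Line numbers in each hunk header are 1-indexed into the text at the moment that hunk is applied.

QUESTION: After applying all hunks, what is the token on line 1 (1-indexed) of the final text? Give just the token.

Answer: kqjz

Derivation:
Hunk 1: at line 1 remove [cdsk,monpg] add [jgmmp,xrfwh,xwz] -> 7 lines: kqjz ednk jgmmp xrfwh xwz csu ubdjp
Hunk 2: at line 1 remove [jgmmp,xrfwh,xwz] add [kfq,giq] -> 6 lines: kqjz ednk kfq giq csu ubdjp
Hunk 3: at line 1 remove [kfq,giq] add [krfo,oycz] -> 6 lines: kqjz ednk krfo oycz csu ubdjp
Hunk 4: at line 1 remove [ednk,krfo,oycz] add [ovalk,xrpa] -> 5 lines: kqjz ovalk xrpa csu ubdjp
Final line 1: kqjz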